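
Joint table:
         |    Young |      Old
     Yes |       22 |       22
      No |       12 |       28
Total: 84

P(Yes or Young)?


P(Yes∨Young) = P(Yes) + P(Young) - P(Yes∧Young)
= (44 + 34 - 22)/84 = 56/84 = 2/3

P = 2/3 ≈ 66.67%


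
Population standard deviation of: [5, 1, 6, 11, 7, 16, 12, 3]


Mean = 61/8
  (5-61/8)²=441/64
  (1-61/8)²=2809/64
  (6-61/8)²=169/64
  (11-61/8)²=729/64
  (7-61/8)²=25/64
  (16-61/8)²=4489/64
  (12-61/8)²=1225/64
  (3-61/8)²=1369/64
Σ(x-μ)² = 1407/8
σ² = (1407/8)/8 = 1407/64

σ = √(1407/64) ≈ 4.6887


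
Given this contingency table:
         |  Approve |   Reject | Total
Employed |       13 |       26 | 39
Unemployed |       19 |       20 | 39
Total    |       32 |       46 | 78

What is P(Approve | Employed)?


P(Approve | Employed) = 13/(13+26) = 13/39 = 1/3

P(Approve|Employed) = 1/3 ≈ 33.33%


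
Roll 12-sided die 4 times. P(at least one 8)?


P(no 8)^4 = (11/12)^4 = 14641/20736
P(≥1) = 1 - 14641/20736 = 6095/20736

P = 6095/20736 ≈ 29.39%


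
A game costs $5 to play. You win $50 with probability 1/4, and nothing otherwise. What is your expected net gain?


E[gain] = (50-5)×1/4 + (-5)×3/4
= 45/4 - 15/4 = 15/2

Expected net gain = $15/2 ≈ $7.50


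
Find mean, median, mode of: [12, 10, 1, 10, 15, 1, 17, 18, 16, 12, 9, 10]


Sorted: [1, 1, 9, 10, 10, 10, 12, 12, 15, 16, 17, 18]
Mean = 131/12
Median = 11
Freq: {12: 2, 10: 3, 1: 2, 15: 1, 17: 1, 18: 1, 16: 1, 9: 1}
Mode: [10]

Mean=131/12, Median=11, Mode=10


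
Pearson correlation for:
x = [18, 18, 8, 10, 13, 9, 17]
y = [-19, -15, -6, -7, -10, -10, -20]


n=7, Σx=93, Σy=-87, Σxy=-1290, Σx²=1351, Σy²=1271
r = (7×(-1290) - 93×(-87))/√((7×1351 - 93²)(7×1271 - (-87)²))
= -939/√(808×1328) = -939/√1073024 ≈ -939/1035.8687 ≈ -0.9065

r ≈ -0.9065


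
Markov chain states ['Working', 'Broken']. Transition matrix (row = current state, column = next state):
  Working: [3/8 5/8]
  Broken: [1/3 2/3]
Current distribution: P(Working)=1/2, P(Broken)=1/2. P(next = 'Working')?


P(next=Working) = Σᵢ P(now=i)×P(i→Working)
= 1/2×3/8 + 1/2×1/3
= 3/16 + 1/6 = 17/48

P = 17/48 ≈ 0.3542


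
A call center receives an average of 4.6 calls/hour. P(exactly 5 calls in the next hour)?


Poisson(λ=4.6): P(X=5) = e^(-λ)×λ^k/k!
= e^(-4.6) × 4.6^5 / 5!
≈ 0.01005183574 × 2059.62976 / 120 ≈ 0.172526

P(X=5) ≈ 0.172526 ≈ 17.25%


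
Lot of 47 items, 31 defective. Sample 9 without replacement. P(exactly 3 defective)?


Hypergeometric: C(31,3)×C(16,6)/C(47,9)
= 4495×8008/1362649145 = 50344/1905803

P(X=3) = 50344/1905803 ≈ 2.64%


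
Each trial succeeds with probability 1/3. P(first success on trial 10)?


Geometric: P(X=10) = (1-p)^(k-1)×p = (2/3)^9×1/3 = 512/59049

P(X=10) = 512/59049 ≈ 0.87%


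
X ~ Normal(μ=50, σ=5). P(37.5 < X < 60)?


z₁=(37.5-50)/5=-2.5, z₂=(60-50)/5=2.0
P = Φ(2.0) - Φ(-2.5) = 0.977250 - 0.006210 = 0.971040 ≈ 0.9710

P(37.5 < X < 60) ≈ 0.9710


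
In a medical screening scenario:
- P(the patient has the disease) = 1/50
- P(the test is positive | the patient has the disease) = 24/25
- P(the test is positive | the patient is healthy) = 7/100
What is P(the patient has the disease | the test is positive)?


Using Bayes' theorem:
P(A|B) = P(B|A)·P(A) / P(B)

P(the test is positive) = 24/25 × 1/50 + 7/100 × 49/50
= 12/625 + 343/5000 = 439/5000

P(the patient has the disease|the test is positive) = (12/625) / (439/5000) = 96/439

P(the patient has the disease|the test is positive) = 96/439 ≈ 21.87%


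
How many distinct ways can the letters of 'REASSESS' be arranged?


Letters: 8, freq: {'R': 1, 'E': 2, 'A': 1, 'S': 4}
8!/(1!×2!×1!×4!) = 40320/48 = 840

840


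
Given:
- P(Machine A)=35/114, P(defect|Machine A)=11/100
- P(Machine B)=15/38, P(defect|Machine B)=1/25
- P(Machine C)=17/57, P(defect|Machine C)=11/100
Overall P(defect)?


P(B) = Σ P(B|Aᵢ)×P(Aᵢ)
  11/100×35/114 = 77/2280
  1/25×15/38 = 3/190
  11/100×17/57 = 187/5700
Sum = 313/3800

P(defect) = 313/3800 ≈ 8.24%


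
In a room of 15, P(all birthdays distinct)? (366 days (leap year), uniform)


P(all different) = Π(366-i)/366 for i=0..14
= (366/366)×(365/366)×...×(352/366)
= 0.747702

P ≈ 0.7477 ≈ 74.77%


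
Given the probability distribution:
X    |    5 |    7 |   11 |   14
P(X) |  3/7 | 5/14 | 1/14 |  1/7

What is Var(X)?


E[X] = 52/7
E[X²] = 454/7
Var(X) = E[X²] - (E[X])² = 454/7 - 2704/49 = 474/49

Var(X) = 474/49 ≈ 9.6735


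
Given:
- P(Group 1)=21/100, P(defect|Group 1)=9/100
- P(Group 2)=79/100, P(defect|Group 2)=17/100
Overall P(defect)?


P(B) = Σ P(B|Aᵢ)×P(Aᵢ)
  9/100×21/100 = 189/10000
  17/100×79/100 = 1343/10000
Sum = 383/2500

P(defect) = 383/2500 ≈ 15.32%


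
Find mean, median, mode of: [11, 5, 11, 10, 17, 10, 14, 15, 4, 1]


Sorted: [1, 4, 5, 10, 10, 11, 11, 14, 15, 17]
Mean = 98/10 = 49/5
Median = 21/2
Freq: {11: 2, 5: 1, 10: 2, 17: 1, 14: 1, 15: 1, 4: 1, 1: 1}
Mode: [10, 11]

Mean=49/5, Median=21/2, Mode=[10, 11]


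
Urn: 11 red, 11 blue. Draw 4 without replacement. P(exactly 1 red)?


Hypergeometric: C(11,1)×C(11,3)/C(22,4)
= 11×165/7315 = 33/133

P(X=1) = 33/133 ≈ 24.81%


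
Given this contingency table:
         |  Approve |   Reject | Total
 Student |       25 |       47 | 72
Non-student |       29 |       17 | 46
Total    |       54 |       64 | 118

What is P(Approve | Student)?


P(Approve | Student) = 25/(25+47) = 25/72

P(Approve|Student) = 25/72 ≈ 34.72%


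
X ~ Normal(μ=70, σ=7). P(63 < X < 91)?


z₁=(63-70)/7=-1.0, z₂=(91-70)/7=3.0
P = Φ(3.0) - Φ(-1.0) = 0.998650 - 0.158655 = 0.839995 ≈ 0.8400

P(63 < X < 91) ≈ 0.8400


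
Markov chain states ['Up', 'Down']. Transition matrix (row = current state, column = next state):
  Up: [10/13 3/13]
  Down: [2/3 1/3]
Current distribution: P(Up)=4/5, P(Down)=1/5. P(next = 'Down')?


P(next=Down) = Σᵢ P(now=i)×P(i→Down)
= 4/5×3/13 + 1/5×1/3
= 12/65 + 1/15 = 49/195

P = 49/195 ≈ 0.2513


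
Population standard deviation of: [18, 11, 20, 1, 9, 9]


Mean = 68/6 = 34/3
  (18-34/3)²=400/9
  (11-34/3)²=1/9
  (20-34/3)²=676/9
  (1-34/3)²=961/9
  (9-34/3)²=49/9
  (9-34/3)²=49/9
Σ(x-μ)² = 712/3
σ² = (712/3)/6 = 356/9

σ = √(356/9) ≈ 6.2893


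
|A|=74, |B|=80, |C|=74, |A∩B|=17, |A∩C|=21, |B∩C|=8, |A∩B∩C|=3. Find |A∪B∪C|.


|A∪B∪C| = 74+80+74-17-21-8+3 = 185

|A∪B∪C| = 185


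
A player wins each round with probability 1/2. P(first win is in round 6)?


Geometric: P(X=6) = (1-p)^(k-1)×p = (1/2)^5×1/2 = 1/64

P(X=6) = 1/64 ≈ 1.56%


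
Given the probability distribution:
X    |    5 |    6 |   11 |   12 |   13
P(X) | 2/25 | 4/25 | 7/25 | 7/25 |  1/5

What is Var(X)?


E[X] = 52/5
E[X²] = 2894/25
Var(X) = E[X²] - (E[X])² = 2894/25 - 2704/25 = 38/5

Var(X) = 38/5 ≈ 7.6000


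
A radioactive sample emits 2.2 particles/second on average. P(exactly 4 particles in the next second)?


Poisson(λ=2.2): P(X=4) = e^(-λ)×λ^k/k!
= e^(-2.2) × 2.2^4 / 4!
≈ 0.1108031584 × 23.4256 / 24 ≈ 0.108151

P(X=4) ≈ 0.108151 ≈ 10.82%


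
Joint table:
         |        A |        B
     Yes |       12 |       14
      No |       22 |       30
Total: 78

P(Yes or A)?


P(Yes∨A) = P(Yes) + P(A) - P(Yes∧A)
= (26 + 34 - 12)/78 = 48/78 = 8/13

P = 8/13 ≈ 61.54%


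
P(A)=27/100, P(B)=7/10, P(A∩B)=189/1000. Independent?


P(A)×P(B) = 189/1000
P(A∩B) = 189/1000
Equal ✓ → Independent

Yes, independent


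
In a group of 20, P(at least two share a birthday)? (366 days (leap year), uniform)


P(all different) = Π(366-i)/366 for i=0..19
= 0.589430
P(match) = 1 - 0.589430 = 0.410570

P ≈ 0.4106 ≈ 41.06%


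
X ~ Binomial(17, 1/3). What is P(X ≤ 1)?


P(X ≤ 1) = Σ P(X=i) for i=0..1
P(X=0) = 131072/129140163
P(X=1) = 1114112/129140163
Sum = 1245184/129140163

P(X ≤ 1) = 1245184/129140163 ≈ 0.96%


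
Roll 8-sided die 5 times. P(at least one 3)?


P(no 3)^5 = (7/8)^5 = 16807/32768
P(≥1) = 1 - 16807/32768 = 15961/32768

P = 15961/32768 ≈ 48.71%


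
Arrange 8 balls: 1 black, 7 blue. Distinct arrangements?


8!/(1!×7!) = 8

8


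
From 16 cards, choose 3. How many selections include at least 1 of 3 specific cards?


Complement: C(16,3) - C(13,3) = 560 - 286 = 274

274


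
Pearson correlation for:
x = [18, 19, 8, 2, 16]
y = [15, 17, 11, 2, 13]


n=5, Σx=63, Σy=58, Σxy=893, Σx²=1009, Σy²=808
r = (5×893 - 63×58)/√((5×1009 - 63²)(5×808 - 58²))
= 811/√(1076×676) = 811/√727376 ≈ 811/852.8634 ≈ 0.9509

r ≈ 0.9509


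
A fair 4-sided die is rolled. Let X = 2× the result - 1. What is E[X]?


E[die] = (1+4)/2 = 5/2
E[X] = 2×5/2 - 1 = 4

E[X] = 4


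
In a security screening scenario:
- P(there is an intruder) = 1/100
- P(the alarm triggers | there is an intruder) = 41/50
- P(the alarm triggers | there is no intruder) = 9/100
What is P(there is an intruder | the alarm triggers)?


Using Bayes' theorem:
P(A|B) = P(B|A)·P(A) / P(B)

P(the alarm triggers) = 41/50 × 1/100 + 9/100 × 99/100
= 41/5000 + 891/10000 = 973/10000

P(there is an intruder|the alarm triggers) = (41/5000) / (973/10000) = 82/973

P(there is an intruder|the alarm triggers) = 82/973 ≈ 8.43%


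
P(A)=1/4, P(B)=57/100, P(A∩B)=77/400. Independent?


P(A)×P(B) = 57/400
P(A∩B) = 77/400
Not equal → NOT independent

No, not independent


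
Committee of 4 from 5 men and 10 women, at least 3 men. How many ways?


Count by #men:
  3M,1W: C(5,3)×C(10,1)=100
  4M,0W: C(5,4)×C(10,0)=5
Total = 105

105


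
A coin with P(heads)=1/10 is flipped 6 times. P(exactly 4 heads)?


Binomial: P(X=4) = C(6,4)×p^4×(1-p)^2
= 15 × 1/10000 × 81/100 = 243/200000

P(X=4) = 243/200000 ≈ 0.12%


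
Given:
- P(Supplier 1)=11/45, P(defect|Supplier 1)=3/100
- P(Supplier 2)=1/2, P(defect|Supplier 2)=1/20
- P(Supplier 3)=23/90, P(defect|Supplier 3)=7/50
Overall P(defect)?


P(B) = Σ P(B|Aᵢ)×P(Aᵢ)
  3/100×11/45 = 11/1500
  1/20×1/2 = 1/40
  7/50×23/90 = 161/4500
Sum = 613/9000

P(defect) = 613/9000 ≈ 6.81%


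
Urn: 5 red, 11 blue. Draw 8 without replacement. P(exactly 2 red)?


Hypergeometric: C(5,2)×C(11,6)/C(16,8)
= 10×462/12870 = 14/39

P(X=2) = 14/39 ≈ 35.90%


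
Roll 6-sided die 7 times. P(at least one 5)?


P(no 5)^7 = (5/6)^7 = 78125/279936
P(≥1) = 1 - 78125/279936 = 201811/279936

P = 201811/279936 ≈ 72.09%


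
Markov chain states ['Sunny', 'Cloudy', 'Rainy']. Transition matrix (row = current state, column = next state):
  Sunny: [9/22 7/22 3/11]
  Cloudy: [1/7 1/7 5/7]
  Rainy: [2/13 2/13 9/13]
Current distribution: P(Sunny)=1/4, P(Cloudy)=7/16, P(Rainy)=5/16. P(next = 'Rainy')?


P(next=Rainy) = Σᵢ P(now=i)×P(i→Rainy)
= 1/4×3/11 + 7/16×5/7 + 5/16×9/13
= 3/44 + 5/16 + 45/208 = 683/1144

P = 683/1144 ≈ 0.5970


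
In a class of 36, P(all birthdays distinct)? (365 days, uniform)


P(all different) = Π(365-i)/365 for i=0..35
= (365/365)×(364/365)×...×(330/365)
= 0.167818

P ≈ 0.1678 ≈ 16.78%


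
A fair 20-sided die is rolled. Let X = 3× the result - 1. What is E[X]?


E[die] = (1+20)/2 = 21/2
E[X] = 3×21/2 - 1 = 61/2

E[X] = 61/2


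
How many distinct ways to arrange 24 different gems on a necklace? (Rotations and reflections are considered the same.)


Free circular arrangements: rotations and reflections both identified.
(n-1)!/2 = 23!/2 = 25852016738884976640000/2 = 12926008369442488320000

12926008369442488320000


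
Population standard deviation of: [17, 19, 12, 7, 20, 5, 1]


Mean = 81/7
  (17-81/7)²=1444/49
  (19-81/7)²=2704/49
  (12-81/7)²=9/49
  (7-81/7)²=1024/49
  (20-81/7)²=3481/49
  (5-81/7)²=2116/49
  (1-81/7)²=5476/49
Σ(x-μ)² = 2322/7
σ² = (2322/7)/7 = 2322/49

σ = √(2322/49) ≈ 6.8839


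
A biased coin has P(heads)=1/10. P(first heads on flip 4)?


Geometric: P(X=4) = (1-p)^(k-1)×p = (9/10)^3×1/10 = 729/10000

P(X=4) = 729/10000 ≈ 7.29%


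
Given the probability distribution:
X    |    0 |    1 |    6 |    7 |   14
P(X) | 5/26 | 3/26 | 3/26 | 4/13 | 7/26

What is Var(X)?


E[X] = 175/26
E[X²] = 1875/26
Var(X) = E[X²] - (E[X])² = 1875/26 - 30625/676 = 18125/676

Var(X) = 18125/676 ≈ 26.8121


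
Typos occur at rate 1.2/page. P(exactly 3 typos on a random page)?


Poisson(λ=1.2): P(X=3) = e^(-λ)×λ^k/k!
= e^(-1.2) × 1.2^3 / 3!
≈ 0.3011942119 × 1.728 / 6 ≈ 0.086744

P(X=3) ≈ 0.086744 ≈ 8.67%


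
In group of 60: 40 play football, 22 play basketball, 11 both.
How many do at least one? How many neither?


|A∪B| = 40+22-11 = 51
Neither = 60-51 = 9

At least one: 51; Neither: 9


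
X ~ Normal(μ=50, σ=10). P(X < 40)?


z = (40-50)/10 = -1.0
P(Z < -1.0) = 0.1587

P(X < 40) ≈ 0.1587


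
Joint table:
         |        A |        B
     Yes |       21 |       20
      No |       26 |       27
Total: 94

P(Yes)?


P(Yes) = (21+20)/94 = 41/94

P(Yes) = 41/94 ≈ 43.62%


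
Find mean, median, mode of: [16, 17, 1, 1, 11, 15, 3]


Sorted: [1, 1, 3, 11, 15, 16, 17]
Mean = 64/7
Median = 11
Freq: {16: 1, 17: 1, 1: 2, 11: 1, 15: 1, 3: 1}
Mode: [1]

Mean=64/7, Median=11, Mode=1


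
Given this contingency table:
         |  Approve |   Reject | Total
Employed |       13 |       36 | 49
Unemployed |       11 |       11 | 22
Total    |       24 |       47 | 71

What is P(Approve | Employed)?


P(Approve | Employed) = 13/(13+36) = 13/49

P(Approve|Employed) = 13/49 ≈ 26.53%


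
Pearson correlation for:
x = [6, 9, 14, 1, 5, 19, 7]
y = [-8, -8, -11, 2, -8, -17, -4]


n=7, Σx=61, Σy=-54, Σxy=-663, Σx²=749, Σy²=622
r = (7×(-663) - 61×(-54))/√((7×749 - 61²)(7×622 - (-54)²))
= -1347/√(1522×1438) = -1347/√2188636 ≈ -1347/1479.4039 ≈ -0.9105

r ≈ -0.9105


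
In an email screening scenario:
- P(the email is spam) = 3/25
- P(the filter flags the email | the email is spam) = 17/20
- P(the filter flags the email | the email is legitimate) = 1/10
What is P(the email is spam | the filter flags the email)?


Using Bayes' theorem:
P(A|B) = P(B|A)·P(A) / P(B)

P(the filter flags the email) = 17/20 × 3/25 + 1/10 × 22/25
= 51/500 + 11/125 = 19/100

P(the email is spam|the filter flags the email) = (51/500) / (19/100) = 51/95

P(the email is spam|the filter flags the email) = 51/95 ≈ 53.68%


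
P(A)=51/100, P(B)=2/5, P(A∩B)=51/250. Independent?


P(A)×P(B) = 51/250
P(A∩B) = 51/250
Equal ✓ → Independent

Yes, independent


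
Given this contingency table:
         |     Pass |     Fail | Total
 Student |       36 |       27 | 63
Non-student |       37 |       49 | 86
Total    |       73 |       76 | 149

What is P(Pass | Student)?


P(Pass | Student) = 36/(36+27) = 36/63 = 4/7

P(Pass|Student) = 4/7 ≈ 57.14%


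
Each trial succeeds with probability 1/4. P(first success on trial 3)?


Geometric: P(X=3) = (1-p)^(k-1)×p = (3/4)^2×1/4 = 9/64

P(X=3) = 9/64 ≈ 14.06%


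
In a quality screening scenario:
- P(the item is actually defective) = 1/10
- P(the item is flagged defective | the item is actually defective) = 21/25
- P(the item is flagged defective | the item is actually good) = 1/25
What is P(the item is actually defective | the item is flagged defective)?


Using Bayes' theorem:
P(A|B) = P(B|A)·P(A) / P(B)

P(the item is flagged defective) = 21/25 × 1/10 + 1/25 × 9/10
= 21/250 + 9/250 = 3/25

P(the item is actually defective|the item is flagged defective) = (21/250) / (3/25) = 7/10

P(the item is actually defective|the item is flagged defective) = 7/10 ≈ 70.00%


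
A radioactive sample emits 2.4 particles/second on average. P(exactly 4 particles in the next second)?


Poisson(λ=2.4): P(X=4) = e^(-λ)×λ^k/k!
= e^(-2.4) × 2.4^4 / 4!
≈ 0.09071795329 × 33.1776 / 24 ≈ 0.125408

P(X=4) ≈ 0.125408 ≈ 12.54%


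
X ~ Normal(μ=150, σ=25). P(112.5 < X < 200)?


z₁=(112.5-150)/25=-1.5, z₂=(200-150)/25=2.0
P = Φ(2.0) - Φ(-1.5) = 0.977250 - 0.066807 = 0.910443 ≈ 0.9104

P(112.5 < X < 200) ≈ 0.9104


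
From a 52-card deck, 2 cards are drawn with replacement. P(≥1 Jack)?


P(not a Jack) = 48/52 = 12/13
P(none in 2 draws) = (12/13)^2 = 144/169
P(≥1 Jack) = 1 - 144/169 = 25/169

P = 25/169 ≈ 14.79%


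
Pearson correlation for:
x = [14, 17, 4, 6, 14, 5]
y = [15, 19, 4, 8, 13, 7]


n=6, Σx=60, Σy=66, Σxy=814, Σx²=758, Σy²=884
r = (6×814 - 60×66)/√((6×758 - 60²)(6×884 - 66²))
= 924/√(948×948) = 924/√898704 ≈ 924/948.0000 ≈ 0.9747

r ≈ 0.9747


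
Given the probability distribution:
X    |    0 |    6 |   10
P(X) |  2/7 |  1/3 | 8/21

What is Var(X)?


E[X] = 122/21
E[X²] = 1052/21
Var(X) = E[X²] - (E[X])² = 1052/21 - 14884/441 = 7208/441

Var(X) = 7208/441 ≈ 16.3447


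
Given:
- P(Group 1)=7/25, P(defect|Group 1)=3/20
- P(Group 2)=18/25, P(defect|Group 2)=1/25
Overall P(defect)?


P(B) = Σ P(B|Aᵢ)×P(Aᵢ)
  3/20×7/25 = 21/500
  1/25×18/25 = 18/625
Sum = 177/2500

P(defect) = 177/2500 ≈ 7.08%


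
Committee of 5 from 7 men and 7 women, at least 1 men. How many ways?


Count by #men:
  1M,4W: C(7,1)×C(7,4)=245
  2M,3W: C(7,2)×C(7,3)=735
  3M,2W: C(7,3)×C(7,2)=735
  4M,1W: C(7,4)×C(7,1)=245
  5M,0W: C(7,5)×C(7,0)=21
Total = 1981

1981


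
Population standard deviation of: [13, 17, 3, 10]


Mean = 43/4
  (13-43/4)²=81/16
  (17-43/4)²=625/16
  (3-43/4)²=961/16
  (10-43/4)²=9/16
Σ(x-μ)² = 419/4
σ² = (419/4)/4 = 419/16

σ = √(419/16) ≈ 5.1174


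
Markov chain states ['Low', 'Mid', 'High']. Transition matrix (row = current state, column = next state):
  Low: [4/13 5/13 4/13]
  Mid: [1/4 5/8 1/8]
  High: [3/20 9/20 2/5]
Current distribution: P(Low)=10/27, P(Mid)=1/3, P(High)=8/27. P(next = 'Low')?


P(next=Low) = Σᵢ P(now=i)×P(i→Low)
= 10/27×4/13 + 1/3×1/4 + 8/27×3/20
= 40/351 + 1/12 + 2/45 = 1697/7020

P = 1697/7020 ≈ 0.2417


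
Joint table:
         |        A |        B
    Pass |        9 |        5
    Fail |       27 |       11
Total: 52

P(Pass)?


P(Pass) = (9+5)/52 = 14/52 = 7/26

P(Pass) = 7/26 ≈ 26.92%


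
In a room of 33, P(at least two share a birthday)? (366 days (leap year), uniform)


P(all different) = Π(366-i)/366 for i=0..32
= 0.225976
P(match) = 1 - 0.225976 = 0.774024

P ≈ 0.7740 ≈ 77.40%


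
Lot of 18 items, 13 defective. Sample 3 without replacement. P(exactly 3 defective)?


Hypergeometric: C(13,3)×C(5,0)/C(18,3)
= 286×1/816 = 143/408

P(X=3) = 143/408 ≈ 35.05%


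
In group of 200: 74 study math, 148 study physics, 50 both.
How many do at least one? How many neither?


|A∪B| = 74+148-50 = 172
Neither = 200-172 = 28

At least one: 172; Neither: 28


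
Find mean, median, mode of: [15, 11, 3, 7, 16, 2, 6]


Sorted: [2, 3, 6, 7, 11, 15, 16]
Mean = 60/7
Median = 7
Freq: {15: 1, 11: 1, 3: 1, 7: 1, 16: 1, 2: 1, 6: 1}
Mode: No mode

Mean=60/7, Median=7, Mode=No mode


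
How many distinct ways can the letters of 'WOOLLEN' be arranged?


Letters: 7, freq: {'W': 1, 'O': 2, 'L': 2, 'E': 1, 'N': 1}
7!/(1!×2!×2!×1!×1!) = 5040/4 = 1260

1260


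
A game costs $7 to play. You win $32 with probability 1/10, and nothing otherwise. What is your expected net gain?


E[gain] = (32-7)×1/10 + (-7)×9/10
= 5/2 - 63/10 = -19/5

Expected net gain = $-19/5 ≈ $-3.80


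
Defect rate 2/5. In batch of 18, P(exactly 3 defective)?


Binomial: P(X=3) = C(18,3)×p^3×(1-p)^15
= 816 × 8/125 × 14348907/30517578125 = 93669664896/3814697265625

P(X=3) = 93669664896/3814697265625 ≈ 2.46%


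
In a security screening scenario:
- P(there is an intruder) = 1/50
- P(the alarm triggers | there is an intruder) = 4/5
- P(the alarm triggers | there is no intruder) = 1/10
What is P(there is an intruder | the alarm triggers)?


Using Bayes' theorem:
P(A|B) = P(B|A)·P(A) / P(B)

P(the alarm triggers) = 4/5 × 1/50 + 1/10 × 49/50
= 2/125 + 49/500 = 57/500

P(there is an intruder|the alarm triggers) = (2/125) / (57/500) = 8/57

P(there is an intruder|the alarm triggers) = 8/57 ≈ 14.04%


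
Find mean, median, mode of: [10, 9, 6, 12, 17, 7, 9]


Sorted: [6, 7, 9, 9, 10, 12, 17]
Mean = 70/7 = 10
Median = 9
Freq: {10: 1, 9: 2, 6: 1, 12: 1, 17: 1, 7: 1}
Mode: [9]

Mean=10, Median=9, Mode=9


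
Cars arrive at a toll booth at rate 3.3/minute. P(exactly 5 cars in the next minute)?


Poisson(λ=3.3): P(X=5) = e^(-λ)×λ^k/k!
= e^(-3.3) × 3.3^5 / 5!
≈ 0.0368831674 × 391.35393 / 120 ≈ 0.120286

P(X=5) ≈ 0.120286 ≈ 12.03%


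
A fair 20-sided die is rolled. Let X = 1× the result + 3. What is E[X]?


E[die] = (1+20)/2 = 21/2
E[X] = 1×21/2 + 3 = 27/2

E[X] = 27/2


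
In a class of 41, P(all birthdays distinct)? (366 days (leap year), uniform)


P(all different) = Π(366-i)/366 for i=0..40
= (366/366)×(365/366)×...×(326/366)
= 0.097493

P ≈ 0.0975 ≈ 9.75%


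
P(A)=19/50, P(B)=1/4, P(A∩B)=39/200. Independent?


P(A)×P(B) = 19/200
P(A∩B) = 39/200
Not equal → NOT independent

No, not independent


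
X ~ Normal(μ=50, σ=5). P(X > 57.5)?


z = (57.5-50)/5 = 1.5
P(X > 57.5) = 1 - P(Z ≤ 1.5) = 1 - 0.9332 = 0.0668

P(X > 57.5) ≈ 0.0668


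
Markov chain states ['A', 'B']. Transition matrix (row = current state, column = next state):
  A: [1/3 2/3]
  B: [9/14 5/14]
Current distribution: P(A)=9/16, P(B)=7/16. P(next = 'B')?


P(next=B) = Σᵢ P(now=i)×P(i→B)
= 9/16×2/3 + 7/16×5/14
= 3/8 + 5/32 = 17/32

P = 17/32 ≈ 0.5312


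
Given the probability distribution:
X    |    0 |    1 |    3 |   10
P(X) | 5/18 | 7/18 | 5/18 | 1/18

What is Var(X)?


E[X] = 16/9
E[X²] = 76/9
Var(X) = E[X²] - (E[X])² = 76/9 - 256/81 = 428/81

Var(X) = 428/81 ≈ 5.2840


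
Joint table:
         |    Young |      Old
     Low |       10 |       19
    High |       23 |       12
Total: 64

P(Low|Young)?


P(Low|Young) = 10/(10+23) = 10/33

P = 10/33 ≈ 30.30%


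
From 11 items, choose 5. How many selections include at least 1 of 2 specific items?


Complement: C(11,5) - C(9,5) = 462 - 126 = 336

336


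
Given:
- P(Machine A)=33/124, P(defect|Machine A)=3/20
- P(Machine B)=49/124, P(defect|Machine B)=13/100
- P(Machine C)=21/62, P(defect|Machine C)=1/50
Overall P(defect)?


P(B) = Σ P(B|Aᵢ)×P(Aᵢ)
  3/20×33/124 = 99/2480
  13/100×49/124 = 637/12400
  1/50×21/62 = 21/3100
Sum = 76/775

P(defect) = 76/775 ≈ 9.81%


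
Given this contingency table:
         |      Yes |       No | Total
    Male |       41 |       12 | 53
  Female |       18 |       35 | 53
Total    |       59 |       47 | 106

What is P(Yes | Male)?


P(Yes | Male) = 41/(41+12) = 41/53

P(Yes|Male) = 41/53 ≈ 77.36%


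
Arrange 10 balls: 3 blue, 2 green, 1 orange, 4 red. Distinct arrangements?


10!/(3!×2!×1!×4!) = 12600

12600


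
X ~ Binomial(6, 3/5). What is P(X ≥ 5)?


P(X ≥ 5) = Σ P(X=i) for i=5..6
P(X=5) = 2916/15625
P(X=6) = 729/15625
Sum = 729/3125

P(X ≥ 5) = 729/3125 ≈ 23.33%


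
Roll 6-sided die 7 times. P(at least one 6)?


P(no 6)^7 = (5/6)^7 = 78125/279936
P(≥1) = 1 - 78125/279936 = 201811/279936

P = 201811/279936 ≈ 72.09%


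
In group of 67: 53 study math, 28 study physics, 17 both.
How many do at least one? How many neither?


|A∪B| = 53+28-17 = 64
Neither = 67-64 = 3

At least one: 64; Neither: 3


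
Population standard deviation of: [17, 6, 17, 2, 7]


Mean = 49/5
  (17-49/5)²=1296/25
  (6-49/5)²=361/25
  (17-49/5)²=1296/25
  (2-49/5)²=1521/25
  (7-49/5)²=196/25
Σ(x-μ)² = 934/5
σ² = (934/5)/5 = 934/25

σ = √(934/25) ≈ 6.1123


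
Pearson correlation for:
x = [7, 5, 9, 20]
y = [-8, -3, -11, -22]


n=4, Σx=41, Σy=-44, Σxy=-610, Σx²=555, Σy²=678
r = (4×(-610) - 41×(-44))/√((4×555 - 41²)(4×678 - (-44)²))
= -636/√(539×776) = -636/√418264 ≈ -636/646.7333 ≈ -0.9834

r ≈ -0.9834


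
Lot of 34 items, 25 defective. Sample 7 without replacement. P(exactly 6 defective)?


Hypergeometric: C(25,6)×C(9,1)/C(34,7)
= 177100×9/5379616 = 36225/122264

P(X=6) = 36225/122264 ≈ 29.63%


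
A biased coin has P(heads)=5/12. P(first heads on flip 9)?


Geometric: P(X=9) = (1-p)^(k-1)×p = (7/12)^8×5/12 = 28824005/5159780352

P(X=9) = 28824005/5159780352 ≈ 0.56%


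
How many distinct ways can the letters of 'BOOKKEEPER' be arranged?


Letters: 10, freq: {'B': 1, 'O': 2, 'K': 2, 'E': 3, 'P': 1, 'R': 1}
10!/(1!×2!×2!×3!×1!×1!) = 3628800/24 = 151200

151200


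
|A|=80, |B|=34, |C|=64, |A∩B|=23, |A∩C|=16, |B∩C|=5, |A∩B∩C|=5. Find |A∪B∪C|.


|A∪B∪C| = 80+34+64-23-16-5+5 = 139

|A∪B∪C| = 139


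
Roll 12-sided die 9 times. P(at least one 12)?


P(no 12)^9 = (11/12)^9 = 2357947691/5159780352
P(≥1) = 1 - 2357947691/5159780352 = 2801832661/5159780352

P = 2801832661/5159780352 ≈ 54.30%


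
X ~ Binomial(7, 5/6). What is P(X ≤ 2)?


P(X ≤ 2) = Σ P(X=i) for i=0..2
P(X=0) = 1/279936
P(X=1) = 35/279936
P(X=2) = 175/93312
Sum = 187/93312

P(X ≤ 2) = 187/93312 ≈ 0.20%


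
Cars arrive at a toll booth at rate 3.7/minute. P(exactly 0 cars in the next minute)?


Poisson(λ=3.7): P(X=0) = e^(-λ)×λ^k/k!
= e^(-3.7) × 3.7^0 / 0!
≈ 0.02472352647 × 1 / 1 ≈ 0.024724

P(X=0) ≈ 0.024724 ≈ 2.47%


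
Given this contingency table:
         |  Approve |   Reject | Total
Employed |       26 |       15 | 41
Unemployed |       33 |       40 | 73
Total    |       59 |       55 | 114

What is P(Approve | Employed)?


P(Approve | Employed) = 26/(26+15) = 26/41

P(Approve|Employed) = 26/41 ≈ 63.41%


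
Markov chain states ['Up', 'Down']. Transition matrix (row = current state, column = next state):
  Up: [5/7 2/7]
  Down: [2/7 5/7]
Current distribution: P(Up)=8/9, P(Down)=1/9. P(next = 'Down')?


P(next=Down) = Σᵢ P(now=i)×P(i→Down)
= 8/9×2/7 + 1/9×5/7
= 16/63 + 5/63 = 1/3

P = 1/3 ≈ 0.3333


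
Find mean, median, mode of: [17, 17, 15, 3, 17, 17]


Sorted: [3, 15, 17, 17, 17, 17]
Mean = 86/6 = 43/3
Median = 17
Freq: {17: 4, 15: 1, 3: 1}
Mode: [17]

Mean=43/3, Median=17, Mode=17


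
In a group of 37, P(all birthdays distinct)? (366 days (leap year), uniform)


P(all different) = Π(366-i)/366 for i=0..36
= (366/366)×(365/366)×...×(330/366)
= 0.152077

P ≈ 0.1521 ≈ 15.21%


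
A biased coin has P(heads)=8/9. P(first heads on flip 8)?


Geometric: P(X=8) = (1-p)^(k-1)×p = (1/9)^7×8/9 = 8/43046721

P(X=8) = 8/43046721 ≈ 0.00%


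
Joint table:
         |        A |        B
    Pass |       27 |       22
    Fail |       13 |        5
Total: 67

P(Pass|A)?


P(Pass|A) = 27/(27+13) = 27/40

P = 27/40 ≈ 67.50%


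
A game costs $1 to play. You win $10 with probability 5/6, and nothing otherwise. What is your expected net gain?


E[gain] = (10-1)×5/6 + (-1)×1/6
= 15/2 - 1/6 = 22/3

Expected net gain = $22/3 ≈ $7.33


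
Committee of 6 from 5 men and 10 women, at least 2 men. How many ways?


Count by #men:
  2M,4W: C(5,2)×C(10,4)=2100
  3M,3W: C(5,3)×C(10,3)=1200
  4M,2W: C(5,4)×C(10,2)=225
  5M,1W: C(5,5)×C(10,1)=10
Total = 3535

3535


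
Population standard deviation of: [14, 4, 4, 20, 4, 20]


Mean = 66/6 = 11
  (14-11)²=9
  (4-11)²=49
  (4-11)²=49
  (20-11)²=81
  (4-11)²=49
  (20-11)²=81
Σ(x-μ)² = 318
σ² = 318/6 = 53

σ = √(53) ≈ 7.2801


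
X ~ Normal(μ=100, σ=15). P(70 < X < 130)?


z₁=(70-100)/15=-2.0, z₂=(130-100)/15=2.0
P = Φ(2.0) - Φ(-2.0) = 0.977250 - 0.022750 = 0.954500 ≈ 0.9545

P(70 < X < 130) ≈ 0.9545


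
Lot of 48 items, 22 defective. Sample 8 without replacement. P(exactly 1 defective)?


Hypergeometric: C(22,1)×C(26,7)/C(48,8)
= 22×657800/377348994 = 28600/745749

P(X=1) = 28600/745749 ≈ 3.84%


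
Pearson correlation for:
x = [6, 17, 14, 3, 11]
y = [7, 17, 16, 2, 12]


n=5, Σx=51, Σy=54, Σxy=693, Σx²=651, Σy²=742
r = (5×693 - 51×54)/√((5×651 - 51²)(5×742 - 54²))
= 711/√(654×794) = 711/√519276 ≈ 711/720.6081 ≈ 0.9867

r ≈ 0.9867


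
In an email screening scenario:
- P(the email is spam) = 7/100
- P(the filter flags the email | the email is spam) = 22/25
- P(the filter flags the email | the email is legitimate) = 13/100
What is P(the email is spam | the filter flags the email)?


Using Bayes' theorem:
P(A|B) = P(B|A)·P(A) / P(B)

P(the filter flags the email) = 22/25 × 7/100 + 13/100 × 93/100
= 77/1250 + 1209/10000 = 73/400

P(the email is spam|the filter flags the email) = (77/1250) / (73/400) = 616/1825

P(the email is spam|the filter flags the email) = 616/1825 ≈ 33.75%


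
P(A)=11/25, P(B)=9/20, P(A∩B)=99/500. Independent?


P(A)×P(B) = 99/500
P(A∩B) = 99/500
Equal ✓ → Independent

Yes, independent


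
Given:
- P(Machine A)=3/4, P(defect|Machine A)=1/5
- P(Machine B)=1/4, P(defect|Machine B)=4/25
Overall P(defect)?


P(B) = Σ P(B|Aᵢ)×P(Aᵢ)
  1/5×3/4 = 3/20
  4/25×1/4 = 1/25
Sum = 19/100

P(defect) = 19/100 ≈ 19.00%


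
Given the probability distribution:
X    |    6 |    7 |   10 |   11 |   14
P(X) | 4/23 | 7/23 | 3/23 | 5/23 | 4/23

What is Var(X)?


E[X] = 214/23
E[X²] = 2176/23
Var(X) = E[X²] - (E[X])² = 2176/23 - 45796/529 = 4252/529

Var(X) = 4252/529 ≈ 8.0378


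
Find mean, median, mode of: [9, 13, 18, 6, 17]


Sorted: [6, 9, 13, 17, 18]
Mean = 63/5
Median = 13
Freq: {9: 1, 13: 1, 18: 1, 6: 1, 17: 1}
Mode: No mode

Mean=63/5, Median=13, Mode=No mode


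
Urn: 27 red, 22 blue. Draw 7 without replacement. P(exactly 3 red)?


Hypergeometric: C(27,3)×C(22,4)/C(49,7)
= 2925×7315/85900584 = 92625/371864

P(X=3) = 92625/371864 ≈ 24.91%


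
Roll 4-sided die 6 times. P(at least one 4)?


P(no 4)^6 = (3/4)^6 = 729/4096
P(≥1) = 1 - 729/4096 = 3367/4096

P = 3367/4096 ≈ 82.20%


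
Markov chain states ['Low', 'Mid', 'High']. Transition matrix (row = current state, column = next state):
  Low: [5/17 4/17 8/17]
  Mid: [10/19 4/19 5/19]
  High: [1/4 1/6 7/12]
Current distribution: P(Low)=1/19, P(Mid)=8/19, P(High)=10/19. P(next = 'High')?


P(next=High) = Σᵢ P(now=i)×P(i→High)
= 1/19×8/17 + 8/19×5/19 + 10/19×7/12
= 8/323 + 40/361 + 35/114 = 16297/36822

P = 16297/36822 ≈ 0.4426


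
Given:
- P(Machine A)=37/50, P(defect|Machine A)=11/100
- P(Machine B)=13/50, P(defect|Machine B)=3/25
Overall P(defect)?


P(B) = Σ P(B|Aᵢ)×P(Aᵢ)
  11/100×37/50 = 407/5000
  3/25×13/50 = 39/1250
Sum = 563/5000

P(defect) = 563/5000 ≈ 11.26%


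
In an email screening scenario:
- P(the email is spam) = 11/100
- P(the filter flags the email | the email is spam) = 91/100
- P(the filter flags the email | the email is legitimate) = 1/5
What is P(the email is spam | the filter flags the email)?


Using Bayes' theorem:
P(A|B) = P(B|A)·P(A) / P(B)

P(the filter flags the email) = 91/100 × 11/100 + 1/5 × 89/100
= 1001/10000 + 89/500 = 2781/10000

P(the email is spam|the filter flags the email) = (1001/10000) / (2781/10000) = 1001/2781

P(the email is spam|the filter flags the email) = 1001/2781 ≈ 35.99%


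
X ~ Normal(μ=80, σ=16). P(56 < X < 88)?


z₁=(56-80)/16=-1.5, z₂=(88-80)/16=0.5
P = Φ(0.5) - Φ(-1.5) = 0.691462 - 0.066807 = 0.624655 ≈ 0.6247

P(56 < X < 88) ≈ 0.6247


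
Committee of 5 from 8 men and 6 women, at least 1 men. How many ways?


Count by #men:
  1M,4W: C(8,1)×C(6,4)=120
  2M,3W: C(8,2)×C(6,3)=560
  3M,2W: C(8,3)×C(6,2)=840
  4M,1W: C(8,4)×C(6,1)=420
  5M,0W: C(8,5)×C(6,0)=56
Total = 1996

1996


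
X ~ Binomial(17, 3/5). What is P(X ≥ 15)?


P(X ≥ 15) = Σ P(X=i) for i=15..17
P(X=15) = 7805805408/762939453125
P(X=16) = 1463588514/762939453125
P(X=17) = 129140163/762939453125
Sum = 1879706817/152587890625

P(X ≥ 15) = 1879706817/152587890625 ≈ 1.23%


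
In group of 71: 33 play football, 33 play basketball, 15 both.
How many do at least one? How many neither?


|A∪B| = 33+33-15 = 51
Neither = 71-51 = 20

At least one: 51; Neither: 20


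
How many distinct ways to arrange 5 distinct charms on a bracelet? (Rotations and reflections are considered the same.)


Free circular arrangements: rotations and reflections both identified.
(n-1)!/2 = 4!/2 = 24/2 = 12

12


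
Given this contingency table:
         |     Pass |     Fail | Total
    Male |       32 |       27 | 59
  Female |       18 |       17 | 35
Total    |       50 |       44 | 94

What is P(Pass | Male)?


P(Pass | Male) = 32/(32+27) = 32/59

P(Pass|Male) = 32/59 ≈ 54.24%


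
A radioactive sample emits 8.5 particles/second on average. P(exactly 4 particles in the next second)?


Poisson(λ=8.5): P(X=4) = e^(-λ)×λ^k/k!
= e^(-8.5) × 8.5^4 / 4!
≈ 0.000203468369 × 5220.0625 / 24 ≈ 0.044255

P(X=4) ≈ 0.044255 ≈ 4.43%


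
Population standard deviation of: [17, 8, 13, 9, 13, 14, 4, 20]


Mean = 98/8 = 49/4
  (17-49/4)²=361/16
  (8-49/4)²=289/16
  (13-49/4)²=9/16
  (9-49/4)²=169/16
  (13-49/4)²=9/16
  (14-49/4)²=49/16
  (4-49/4)²=1089/16
  (20-49/4)²=961/16
Σ(x-μ)² = 367/2
σ² = (367/2)/8 = 367/16

σ = √(367/16) ≈ 4.7893


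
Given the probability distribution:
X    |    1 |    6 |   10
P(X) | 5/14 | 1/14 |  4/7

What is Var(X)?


E[X] = 13/2
E[X²] = 841/14
Var(X) = E[X²] - (E[X])² = 841/14 - 169/4 = 499/28

Var(X) = 499/28 ≈ 17.8214


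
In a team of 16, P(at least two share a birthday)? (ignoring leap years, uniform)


P(all different) = Π(365-i)/365 for i=0..15
= 0.716396
P(match) = 1 - 0.716396 = 0.283604

P ≈ 0.2836 ≈ 28.36%


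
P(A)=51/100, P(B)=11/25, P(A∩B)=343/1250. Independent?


P(A)×P(B) = 561/2500
P(A∩B) = 343/1250
Not equal → NOT independent

No, not independent


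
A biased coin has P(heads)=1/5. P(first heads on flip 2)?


Geometric: P(X=2) = (1-p)^(k-1)×p = (4/5)^1×1/5 = 4/25

P(X=2) = 4/25 ≈ 16.00%


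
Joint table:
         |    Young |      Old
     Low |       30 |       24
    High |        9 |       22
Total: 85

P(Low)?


P(Low) = (30+24)/85 = 54/85

P(Low) = 54/85 ≈ 63.53%


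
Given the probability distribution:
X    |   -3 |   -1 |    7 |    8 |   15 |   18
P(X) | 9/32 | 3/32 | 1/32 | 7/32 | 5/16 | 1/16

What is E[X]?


E[X] = Σ x·P(X=x)
= (-3)×(9/32) + (-1)×(3/32) + (7)×(1/32) + (8)×(7/32) + (15)×(5/16) + (18)×(1/16)
= 219/32

E[X] = 219/32


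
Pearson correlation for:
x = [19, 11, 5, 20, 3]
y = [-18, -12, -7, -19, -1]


n=5, Σx=58, Σy=-57, Σxy=-892, Σx²=916, Σy²=879
r = (5×(-892) - 58×(-57))/√((5×916 - 58²)(5×879 - (-57)²))
= -1154/√(1216×1146) = -1154/√1393536 ≈ -1154/1180.4813 ≈ -0.9776

r ≈ -0.9776


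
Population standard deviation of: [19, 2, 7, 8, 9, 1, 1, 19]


Mean = 66/8 = 33/4
  (19-33/4)²=1849/16
  (2-33/4)²=625/16
  (7-33/4)²=25/16
  (8-33/4)²=1/16
  (9-33/4)²=9/16
  (1-33/4)²=841/16
  (1-33/4)²=841/16
  (19-33/4)²=1849/16
Σ(x-μ)² = 755/2
σ² = (755/2)/8 = 755/16

σ = √(755/16) ≈ 6.8693


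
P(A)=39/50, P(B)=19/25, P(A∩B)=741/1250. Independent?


P(A)×P(B) = 741/1250
P(A∩B) = 741/1250
Equal ✓ → Independent

Yes, independent


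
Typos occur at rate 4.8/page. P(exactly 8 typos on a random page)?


Poisson(λ=4.8): P(X=8) = e^(-λ)×λ^k/k!
= e^(-4.8) × 4.8^8 / 8!
≈ 0.008229747049 × 281792.804291 / 40320 ≈ 0.057517

P(X=8) ≈ 0.057517 ≈ 5.75%


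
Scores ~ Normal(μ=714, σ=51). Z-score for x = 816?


z = (x - μ)/σ = (816 - 714)/51 = 2.0

z = 2.0


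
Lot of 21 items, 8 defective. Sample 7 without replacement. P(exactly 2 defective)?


Hypergeometric: C(8,2)×C(13,5)/C(21,7)
= 28×1287/116280 = 1001/3230

P(X=2) = 1001/3230 ≈ 30.99%


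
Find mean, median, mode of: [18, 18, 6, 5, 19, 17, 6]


Sorted: [5, 6, 6, 17, 18, 18, 19]
Mean = 89/7
Median = 17
Freq: {18: 2, 6: 2, 5: 1, 19: 1, 17: 1}
Mode: [6, 18]

Mean=89/7, Median=17, Mode=[6, 18]


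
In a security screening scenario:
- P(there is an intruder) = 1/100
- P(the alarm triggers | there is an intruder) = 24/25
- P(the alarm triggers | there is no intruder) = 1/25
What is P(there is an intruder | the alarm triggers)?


Using Bayes' theorem:
P(A|B) = P(B|A)·P(A) / P(B)

P(the alarm triggers) = 24/25 × 1/100 + 1/25 × 99/100
= 6/625 + 99/2500 = 123/2500

P(there is an intruder|the alarm triggers) = (6/625) / (123/2500) = 8/41

P(there is an intruder|the alarm triggers) = 8/41 ≈ 19.51%


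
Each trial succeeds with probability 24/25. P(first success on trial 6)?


Geometric: P(X=6) = (1-p)^(k-1)×p = (1/25)^5×24/25 = 24/244140625

P(X=6) = 24/244140625 ≈ 0.00%


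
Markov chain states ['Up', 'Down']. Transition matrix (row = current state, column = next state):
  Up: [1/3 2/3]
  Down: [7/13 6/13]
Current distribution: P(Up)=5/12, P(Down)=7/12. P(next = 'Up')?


P(next=Up) = Σᵢ P(now=i)×P(i→Up)
= 5/12×1/3 + 7/12×7/13
= 5/36 + 49/156 = 53/117

P = 53/117 ≈ 0.4530


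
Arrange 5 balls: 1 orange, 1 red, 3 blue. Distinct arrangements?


5!/(1!×1!×3!) = 20

20


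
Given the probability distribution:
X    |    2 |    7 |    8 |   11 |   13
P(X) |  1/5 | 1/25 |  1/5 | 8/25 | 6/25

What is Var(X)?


E[X] = 223/25
E[X²] = 2371/25
Var(X) = E[X²] - (E[X])² = 2371/25 - 49729/625 = 9546/625

Var(X) = 9546/625 ≈ 15.2736


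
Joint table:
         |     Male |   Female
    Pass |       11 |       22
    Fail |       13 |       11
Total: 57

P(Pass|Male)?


P(Pass|Male) = 11/(11+13) = 11/24

P = 11/24 ≈ 45.83%


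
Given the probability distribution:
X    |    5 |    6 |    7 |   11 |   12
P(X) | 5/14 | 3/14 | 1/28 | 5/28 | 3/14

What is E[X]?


E[X] = Σ x·P(X=x)
= (5)×(5/14) + (6)×(3/14) + (7)×(1/28) + (11)×(5/28) + (12)×(3/14)
= 55/7

E[X] = 55/7


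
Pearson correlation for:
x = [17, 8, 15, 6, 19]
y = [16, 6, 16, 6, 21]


n=5, Σx=65, Σy=65, Σxy=995, Σx²=975, Σy²=1025
r = (5×995 - 65×65)/√((5×975 - 65²)(5×1025 - 65²))
= 750/√(650×900) = 750/√585000 ≈ 750/764.8529 ≈ 0.9806

r ≈ 0.9806


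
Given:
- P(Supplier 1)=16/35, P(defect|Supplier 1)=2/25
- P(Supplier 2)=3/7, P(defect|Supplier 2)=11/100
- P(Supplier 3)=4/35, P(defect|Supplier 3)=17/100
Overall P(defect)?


P(B) = Σ P(B|Aᵢ)×P(Aᵢ)
  2/25×16/35 = 32/875
  11/100×3/7 = 33/700
  17/100×4/35 = 17/875
Sum = 361/3500

P(defect) = 361/3500 ≈ 10.31%


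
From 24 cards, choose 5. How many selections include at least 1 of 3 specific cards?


Complement: C(24,5) - C(21,5) = 42504 - 20349 = 22155

22155


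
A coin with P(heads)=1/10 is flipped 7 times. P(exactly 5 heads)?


Binomial: P(X=5) = C(7,5)×p^5×(1-p)^2
= 21 × 1/100000 × 81/100 = 1701/10000000

P(X=5) = 1701/10000000 ≈ 0.02%


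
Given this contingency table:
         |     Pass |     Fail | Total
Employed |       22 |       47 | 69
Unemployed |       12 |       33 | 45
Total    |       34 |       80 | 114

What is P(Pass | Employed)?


P(Pass | Employed) = 22/(22+47) = 22/69

P(Pass|Employed) = 22/69 ≈ 31.88%


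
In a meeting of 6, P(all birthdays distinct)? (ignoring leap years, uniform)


P(all different) = Π(365-i)/365 for i=0..5
= (365/365)×(364/365)×...×(360/365)
= 0.959538

P ≈ 0.9595 ≈ 95.95%


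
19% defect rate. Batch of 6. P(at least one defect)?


P(all good) = (81/100)^6 = 282429536481/1000000000000
P(≥1 defect) = 717570463519/1000000000000

P = 717570463519/1000000000000 ≈ 71.76%


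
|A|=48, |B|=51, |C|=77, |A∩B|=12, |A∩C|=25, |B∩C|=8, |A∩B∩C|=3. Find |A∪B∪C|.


|A∪B∪C| = 48+51+77-12-25-8+3 = 134

|A∪B∪C| = 134


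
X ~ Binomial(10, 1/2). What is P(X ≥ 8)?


P(X ≥ 8) = Σ P(X=i) for i=8..10
P(X=8) = 45/1024
P(X=9) = 5/512
P(X=10) = 1/1024
Sum = 7/128

P(X ≥ 8) = 7/128 ≈ 5.47%
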